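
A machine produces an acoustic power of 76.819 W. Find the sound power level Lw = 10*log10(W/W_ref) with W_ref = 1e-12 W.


W / W_ref = 76.819 / 1e-12 = 7.6819e+13
Lw = 10 * log10(7.6819e+13) = 138.85 dB


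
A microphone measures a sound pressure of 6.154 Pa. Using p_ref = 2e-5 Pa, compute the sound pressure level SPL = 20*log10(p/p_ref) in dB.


p / p_ref = 6.154 / 2e-5 = 307700
SPL = 20 * log10(307700) = 109.76 dB


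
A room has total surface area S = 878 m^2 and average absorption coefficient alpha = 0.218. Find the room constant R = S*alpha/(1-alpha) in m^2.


R = 878 * 0.218 / (1 - 0.218) = 244.76 m^2


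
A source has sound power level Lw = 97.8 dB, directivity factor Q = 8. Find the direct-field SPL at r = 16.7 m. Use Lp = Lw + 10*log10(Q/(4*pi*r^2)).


4*pi*r^2 = 4*pi*16.7^2 = 3504.64 m^2
Q / (4*pi*r^2) = 8 / 3504.64 = 0.00228269
Lp = 97.8 + 10*log10(0.00228269) = 71.384 dB


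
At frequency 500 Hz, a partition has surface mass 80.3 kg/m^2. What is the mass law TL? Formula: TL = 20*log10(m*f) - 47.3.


m * f = 80.3 * 500 = 40150
20*log10(40150) = 92.0737 dB
TL = 92.0737 - 47.3 = 44.774 dB


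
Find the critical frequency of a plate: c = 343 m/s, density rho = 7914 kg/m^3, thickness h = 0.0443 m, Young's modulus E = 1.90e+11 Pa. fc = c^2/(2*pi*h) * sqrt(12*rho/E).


12*rho/E = 12*7914/1.90e+11 = 4.99832e-07
sqrt(12*rho/E) = sqrt(4.99832e-07) = 0.000706988
c^2/(2*pi*h) = 343^2/(2*pi*0.0443) = 422673
fc = 422673 * 0.000706988 = 298.82 Hz


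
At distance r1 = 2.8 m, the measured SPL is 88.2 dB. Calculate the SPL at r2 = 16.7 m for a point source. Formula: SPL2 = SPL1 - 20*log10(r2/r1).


r2/r1 = 16.7/2.8 = 5.96429
Correction = 20*log10(5.96429) = 15.5112 dB
SPL2 = 88.2 - 15.5112 = 72.689 dB


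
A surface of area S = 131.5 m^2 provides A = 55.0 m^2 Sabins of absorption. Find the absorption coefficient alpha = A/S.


Absorption coefficient = absorbed power / incident power
alpha = A / S = 55.0 / 131.5 = 0.41825


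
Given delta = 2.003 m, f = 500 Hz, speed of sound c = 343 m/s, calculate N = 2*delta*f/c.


N = 2*delta*f/c = 2*delta/lambda, where lambda = c/f
lambda = 343 / 500 = 0.686 m
N = 2 * 2.003 / 0.686 = 5.8397


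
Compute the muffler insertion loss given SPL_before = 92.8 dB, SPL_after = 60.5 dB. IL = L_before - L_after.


Insertion loss = SPL without muffler - SPL with muffler
IL = 92.8 - 60.5 = 32.3 dB


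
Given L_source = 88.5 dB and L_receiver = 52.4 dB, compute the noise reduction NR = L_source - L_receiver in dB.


NR = L_source - L_receiver (difference between source and receiving room levels)
NR = 88.5 - 52.4 = 36.1 dB


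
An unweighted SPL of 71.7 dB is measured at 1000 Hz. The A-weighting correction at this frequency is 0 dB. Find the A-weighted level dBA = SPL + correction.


A-weighting table: 1000 Hz -> 0 dB correction
SPL_A = SPL + correction = 71.7 + (0) = 71.7 dBA


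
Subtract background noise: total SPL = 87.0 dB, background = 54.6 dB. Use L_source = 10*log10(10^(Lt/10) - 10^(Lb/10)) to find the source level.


10^(87.0/10) = 5.01187e+08
10^(54.6/10) = 288403
Difference = 5.01187e+08 - 288403 = 5.00899e+08
L_source = 10*log10(5.00899e+08) = 86.998 dB


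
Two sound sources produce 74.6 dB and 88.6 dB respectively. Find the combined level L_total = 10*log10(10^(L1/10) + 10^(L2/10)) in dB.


10^(74.6/10) = 2.88403e+07
10^(88.6/10) = 7.24436e+08
Sum = 2.88403e+07 + 7.24436e+08 = 7.53276e+08
L_total = 10*log10(7.53276e+08) = 88.77 dB


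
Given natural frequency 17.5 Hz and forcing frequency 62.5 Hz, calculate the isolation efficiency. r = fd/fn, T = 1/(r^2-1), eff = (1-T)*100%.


r = 62.5 / 17.5 = 3.57143
r^2 - 1 = 3.57143^2 - 1 = 11.7551
T = 1/11.7551 = 0.0850695
Efficiency = (1 - 0.0850695)*100 = 91.493 %


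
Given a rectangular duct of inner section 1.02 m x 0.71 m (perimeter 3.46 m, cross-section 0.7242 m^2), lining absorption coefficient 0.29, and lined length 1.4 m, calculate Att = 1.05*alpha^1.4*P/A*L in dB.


alpha^1.4 = 0.29^1.4 = 0.176749
Attenuation rate = 1.05 * alpha^1.4 * P / A
= 1.05 * 0.176749 * 3.46 / 0.7242 = 0.886674 dB/m
Total Att = 0.886674 * 1.4 = 1.2413 dB


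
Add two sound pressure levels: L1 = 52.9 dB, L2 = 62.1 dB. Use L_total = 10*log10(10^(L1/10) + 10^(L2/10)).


10^(52.9/10) = 194984
10^(62.1/10) = 1.62181e+06
Sum = 194984 + 1.62181e+06 = 1.81679e+06
L_total = 10*log10(1.81679e+06) = 62.593 dB


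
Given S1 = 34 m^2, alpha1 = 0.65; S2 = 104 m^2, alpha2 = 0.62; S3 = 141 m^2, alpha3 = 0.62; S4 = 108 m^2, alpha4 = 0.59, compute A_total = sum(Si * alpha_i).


34 * 0.65 = 22.1
104 * 0.62 = 64.48
141 * 0.62 = 87.42
108 * 0.59 = 63.72
A_total = 22.1 + 64.48 + 87.42 + 63.72 = 237.72 m^2


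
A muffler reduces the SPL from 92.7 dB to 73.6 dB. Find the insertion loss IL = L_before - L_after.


Insertion loss = SPL without muffler - SPL with muffler
IL = 92.7 - 73.6 = 19.1 dB


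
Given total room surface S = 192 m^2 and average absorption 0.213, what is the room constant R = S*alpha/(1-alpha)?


R = 192 * 0.213 / (1 - 0.213) = 51.964 m^2


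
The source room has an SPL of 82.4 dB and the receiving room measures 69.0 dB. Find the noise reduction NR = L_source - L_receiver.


NR = L_source - L_receiver (difference between source and receiving room levels)
NR = 82.4 - 69.0 = 13.4 dB


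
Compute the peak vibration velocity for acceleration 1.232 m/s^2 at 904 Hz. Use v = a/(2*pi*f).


omega = 2*pi*f = 2*pi*904 = 5680 rad/s
v = a / omega = 1.232 / 5680 = 0.0002169 m/s


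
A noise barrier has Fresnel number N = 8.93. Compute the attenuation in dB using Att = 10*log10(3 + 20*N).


3 + 20*N = 3 + 20*8.93 = 181.6
Att = 10*log10(181.6) = 22.591 dB


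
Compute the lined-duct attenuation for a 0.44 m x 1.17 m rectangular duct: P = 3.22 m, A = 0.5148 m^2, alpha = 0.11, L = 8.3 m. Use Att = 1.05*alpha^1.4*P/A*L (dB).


alpha^1.4 = 0.11^1.4 = 0.0454935
Attenuation rate = 1.05 * alpha^1.4 * P / A
= 1.05 * 0.0454935 * 3.22 / 0.5148 = 0.298783 dB/m
Total Att = 0.298783 * 8.3 = 2.4799 dB


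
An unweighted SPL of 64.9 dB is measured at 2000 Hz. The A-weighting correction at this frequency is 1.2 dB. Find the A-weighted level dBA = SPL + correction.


A-weighting table: 2000 Hz -> 1.2 dB correction
SPL_A = SPL + correction = 64.9 + (1.2) = 66.1 dBA


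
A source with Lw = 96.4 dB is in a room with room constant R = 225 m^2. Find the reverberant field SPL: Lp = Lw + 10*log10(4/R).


4/R = 4/225 = 0.0177778
Lp = 96.4 + 10*log10(0.0177778) = 78.899 dB


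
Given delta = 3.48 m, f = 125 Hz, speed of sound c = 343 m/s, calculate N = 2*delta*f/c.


N = 2*delta*f/c = 2*delta/lambda, where lambda = c/f
lambda = 343 / 125 = 2.744 m
N = 2 * 3.48 / 2.744 = 2.5364


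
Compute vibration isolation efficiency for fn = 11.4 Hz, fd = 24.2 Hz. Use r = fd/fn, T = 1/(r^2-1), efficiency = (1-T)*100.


r = 24.2 / 11.4 = 2.12281
r^2 - 1 = 2.12281^2 - 1 = 3.50632
T = 1/3.50632 = 0.285199
Efficiency = (1 - 0.285199)*100 = 71.48 %


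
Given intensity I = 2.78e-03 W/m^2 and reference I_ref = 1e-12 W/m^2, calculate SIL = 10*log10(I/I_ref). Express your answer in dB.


I / I_ref = 2.78e-03 / 1e-12 = 2.78e+09
SIL = 10 * log10(2.78e+09) = 94.44 dB


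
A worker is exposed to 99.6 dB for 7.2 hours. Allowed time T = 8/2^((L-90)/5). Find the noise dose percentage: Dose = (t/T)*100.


T_allowed = 8 / 2^((99.6 - 90)/5) = 2.11404 hr
Dose = 7.2 / 2.11404 * 100 = 340.58 %


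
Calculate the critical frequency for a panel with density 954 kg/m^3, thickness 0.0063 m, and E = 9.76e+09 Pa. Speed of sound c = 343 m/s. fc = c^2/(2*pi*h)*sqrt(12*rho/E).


12*rho/E = 12*954/9.76e+09 = 1.17295e-06
sqrt(12*rho/E) = sqrt(1.17295e-06) = 0.00108303
c^2/(2*pi*h) = 343^2/(2*pi*0.0063) = 2.97213e+06
fc = 2.97213e+06 * 0.00108303 = 3218.9 Hz


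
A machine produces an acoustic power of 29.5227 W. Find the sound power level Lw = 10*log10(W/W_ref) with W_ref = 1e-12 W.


W / W_ref = 29.5227 / 1e-12 = 2.95227e+13
Lw = 10 * log10(2.95227e+13) = 134.7 dB


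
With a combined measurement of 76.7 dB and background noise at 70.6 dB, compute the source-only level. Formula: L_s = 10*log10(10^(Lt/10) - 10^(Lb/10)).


10^(76.7/10) = 4.67735e+07
10^(70.6/10) = 1.14815e+07
Difference = 4.67735e+07 - 1.14815e+07 = 3.5292e+07
L_source = 10*log10(3.5292e+07) = 75.477 dB


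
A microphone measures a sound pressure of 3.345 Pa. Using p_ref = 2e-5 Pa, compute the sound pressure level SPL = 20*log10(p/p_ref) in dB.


p / p_ref = 3.345 / 2e-5 = 167250
SPL = 20 * log10(167250) = 104.47 dB


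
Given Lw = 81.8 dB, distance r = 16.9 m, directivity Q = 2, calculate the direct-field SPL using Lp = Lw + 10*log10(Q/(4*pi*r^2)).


4*pi*r^2 = 4*pi*16.9^2 = 3589.08 m^2
Q / (4*pi*r^2) = 2 / 3589.08 = 0.000557246
Lp = 81.8 + 10*log10(0.000557246) = 49.26 dB


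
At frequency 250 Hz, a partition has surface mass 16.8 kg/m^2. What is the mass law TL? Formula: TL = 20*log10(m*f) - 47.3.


m * f = 16.8 * 250 = 4200
20*log10(4200) = 72.465 dB
TL = 72.465 - 47.3 = 25.165 dB


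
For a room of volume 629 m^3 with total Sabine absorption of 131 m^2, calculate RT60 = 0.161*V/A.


RT60 = 0.161 * 629 / 131 = 0.77305 s


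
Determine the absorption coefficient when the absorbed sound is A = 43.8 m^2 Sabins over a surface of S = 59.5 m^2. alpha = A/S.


Absorption coefficient = absorbed power / incident power
alpha = A / S = 43.8 / 59.5 = 0.73613


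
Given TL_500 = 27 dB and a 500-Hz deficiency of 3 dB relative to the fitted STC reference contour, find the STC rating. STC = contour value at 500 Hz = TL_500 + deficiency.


By ASTM E413, STC = value of the fitted reference contour at 500 Hz.
Contour value at 500 Hz = TL_500 + deficiency = 27 + 3 = 30
STC = 30


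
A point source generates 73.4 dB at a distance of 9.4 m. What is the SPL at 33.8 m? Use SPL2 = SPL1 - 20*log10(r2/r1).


r2/r1 = 33.8/9.4 = 3.59574
Correction = 20*log10(3.59574) = 11.1158 dB
SPL2 = 73.4 - 11.1158 = 62.284 dB


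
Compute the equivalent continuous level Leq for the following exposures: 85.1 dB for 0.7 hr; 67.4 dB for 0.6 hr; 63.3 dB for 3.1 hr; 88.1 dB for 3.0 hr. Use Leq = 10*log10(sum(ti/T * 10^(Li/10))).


T_total = 0.7 + 0.6 + 3.1 + 3.0 = 7.4 hr
(0.7/7.4) * 10^(85.1/10) = 3.06102e+07
(0.6/7.4) * 10^(67.4/10) = 445574
(3.1/7.4) * 10^(63.3/10) = 895633
(3.0/7.4) * 10^(88.1/10) = 2.61752e+08
Sum = 3.06102e+07 + 445574 + 895633 + 2.61752e+08 = 2.93703e+08
Leq = 10*log10(2.93703e+08) = 84.679 dB


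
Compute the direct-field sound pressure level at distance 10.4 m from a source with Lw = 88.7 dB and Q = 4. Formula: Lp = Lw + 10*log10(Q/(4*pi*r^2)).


4*pi*r^2 = 4*pi*10.4^2 = 1359.18 m^2
Q / (4*pi*r^2) = 4 / 1359.18 = 0.00294295
Lp = 88.7 + 10*log10(0.00294295) = 63.388 dB


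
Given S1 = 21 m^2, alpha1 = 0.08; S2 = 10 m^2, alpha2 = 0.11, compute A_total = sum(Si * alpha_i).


21 * 0.08 = 1.68
10 * 0.11 = 1.1
A_total = 1.68 + 1.1 = 2.78 m^2


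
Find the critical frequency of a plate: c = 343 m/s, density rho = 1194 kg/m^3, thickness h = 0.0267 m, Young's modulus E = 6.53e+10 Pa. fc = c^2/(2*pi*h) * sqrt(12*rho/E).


12*rho/E = 12*1194/6.53e+10 = 2.19418e-07
sqrt(12*rho/E) = sqrt(2.19418e-07) = 0.000468421
c^2/(2*pi*h) = 343^2/(2*pi*0.0267) = 701289
fc = 701289 * 0.000468421 = 328.5 Hz


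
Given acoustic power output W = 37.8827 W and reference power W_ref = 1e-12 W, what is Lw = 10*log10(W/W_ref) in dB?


W / W_ref = 37.8827 / 1e-12 = 3.78827e+13
Lw = 10 * log10(3.78827e+13) = 135.78 dB


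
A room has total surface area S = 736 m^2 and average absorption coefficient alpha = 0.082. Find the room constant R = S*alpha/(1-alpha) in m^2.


R = 736 * 0.082 / (1 - 0.082) = 65.743 m^2


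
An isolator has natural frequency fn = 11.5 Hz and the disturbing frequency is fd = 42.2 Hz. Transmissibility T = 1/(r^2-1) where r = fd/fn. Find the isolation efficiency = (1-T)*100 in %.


r = 42.2 / 11.5 = 3.66957
r^2 - 1 = 3.66957^2 - 1 = 12.4657
T = 1/12.4657 = 0.0802201
Efficiency = (1 - 0.0802201)*100 = 91.978 %


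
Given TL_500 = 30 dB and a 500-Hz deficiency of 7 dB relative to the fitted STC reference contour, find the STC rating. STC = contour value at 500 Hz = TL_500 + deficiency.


By ASTM E413, STC = value of the fitted reference contour at 500 Hz.
Contour value at 500 Hz = TL_500 + deficiency = 30 + 7 = 37
STC = 37


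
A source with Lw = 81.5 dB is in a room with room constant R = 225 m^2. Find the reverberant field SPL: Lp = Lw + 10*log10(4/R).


4/R = 4/225 = 0.0177778
Lp = 81.5 + 10*log10(0.0177778) = 63.999 dB


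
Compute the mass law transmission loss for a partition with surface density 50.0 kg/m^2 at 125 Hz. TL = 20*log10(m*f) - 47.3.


m * f = 50.0 * 125 = 6250
20*log10(6250) = 75.9176 dB
TL = 75.9176 - 47.3 = 28.618 dB


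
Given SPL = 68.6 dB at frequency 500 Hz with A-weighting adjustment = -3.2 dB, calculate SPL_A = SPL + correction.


A-weighting table: 500 Hz -> -3.2 dB correction
SPL_A = SPL + correction = 68.6 + (-3.2) = 65.4 dBA


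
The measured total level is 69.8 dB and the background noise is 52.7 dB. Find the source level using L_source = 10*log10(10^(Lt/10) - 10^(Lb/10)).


10^(69.8/10) = 9.54993e+06
10^(52.7/10) = 186209
Difference = 9.54993e+06 - 186209 = 9.36372e+06
L_source = 10*log10(9.36372e+06) = 69.714 dB


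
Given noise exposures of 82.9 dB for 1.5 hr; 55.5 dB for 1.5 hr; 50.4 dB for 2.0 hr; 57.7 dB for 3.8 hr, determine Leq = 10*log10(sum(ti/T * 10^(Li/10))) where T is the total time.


T_total = 1.5 + 1.5 + 2.0 + 3.8 = 8.8 hr
(1.5/8.8) * 10^(82.9/10) = 3.3236e+07
(1.5/8.8) * 10^(55.5/10) = 60479.6
(2.0/8.8) * 10^(50.4/10) = 24920
(3.8/8.8) * 10^(57.7/10) = 254273
Sum = 3.3236e+07 + 60479.6 + 24920 + 254273 = 3.35757e+07
Leq = 10*log10(3.35757e+07) = 75.26 dB


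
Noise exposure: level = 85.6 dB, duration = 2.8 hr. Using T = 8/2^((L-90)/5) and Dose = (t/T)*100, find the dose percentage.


T_allowed = 8 / 2^((85.6 - 90)/5) = 14.723 hr
Dose = 2.8 / 14.723 * 100 = 19.018 %


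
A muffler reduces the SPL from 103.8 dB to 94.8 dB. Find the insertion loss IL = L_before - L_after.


Insertion loss = SPL without muffler - SPL with muffler
IL = 103.8 - 94.8 = 9 dB


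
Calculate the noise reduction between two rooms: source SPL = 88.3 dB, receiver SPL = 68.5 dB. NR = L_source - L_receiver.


NR = L_source - L_receiver (difference between source and receiving room levels)
NR = 88.3 - 68.5 = 19.8 dB


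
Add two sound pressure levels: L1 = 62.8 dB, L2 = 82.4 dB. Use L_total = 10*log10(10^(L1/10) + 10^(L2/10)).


10^(62.8/10) = 1.90546e+06
10^(82.4/10) = 1.7378e+08
Sum = 1.90546e+06 + 1.7378e+08 = 1.75685e+08
L_total = 10*log10(1.75685e+08) = 82.447 dB


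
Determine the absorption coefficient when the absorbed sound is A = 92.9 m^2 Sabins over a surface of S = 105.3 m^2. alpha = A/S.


Absorption coefficient = absorbed power / incident power
alpha = A / S = 92.9 / 105.3 = 0.88224


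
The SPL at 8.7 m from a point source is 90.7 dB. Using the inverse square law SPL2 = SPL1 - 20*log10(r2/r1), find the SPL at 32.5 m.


r2/r1 = 32.5/8.7 = 3.73563
Correction = 20*log10(3.73563) = 11.4473 dB
SPL2 = 90.7 - 11.4473 = 79.253 dB


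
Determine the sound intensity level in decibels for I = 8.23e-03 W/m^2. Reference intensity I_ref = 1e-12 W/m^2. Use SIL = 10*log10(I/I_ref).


I / I_ref = 8.23e-03 / 1e-12 = 8.23e+09
SIL = 10 * log10(8.23e+09) = 99.154 dB


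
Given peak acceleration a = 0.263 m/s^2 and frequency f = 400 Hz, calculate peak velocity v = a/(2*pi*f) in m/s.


omega = 2*pi*f = 2*pi*400 = 2513.27 rad/s
v = a / omega = 0.263 / 2513.27 = 0.00010464 m/s


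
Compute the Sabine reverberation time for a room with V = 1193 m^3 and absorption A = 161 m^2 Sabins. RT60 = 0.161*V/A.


RT60 = 0.161 * 1193 / 161 = 1.193 s


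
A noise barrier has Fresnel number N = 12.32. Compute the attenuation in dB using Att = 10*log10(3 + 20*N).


3 + 20*N = 3 + 20*12.32 = 249.4
Att = 10*log10(249.4) = 23.969 dB


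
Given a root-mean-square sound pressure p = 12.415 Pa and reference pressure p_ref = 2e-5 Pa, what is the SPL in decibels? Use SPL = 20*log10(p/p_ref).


p / p_ref = 12.415 / 2e-5 = 620750
SPL = 20 * log10(620750) = 115.86 dB


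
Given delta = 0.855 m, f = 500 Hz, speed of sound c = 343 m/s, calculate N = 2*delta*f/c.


N = 2*delta*f/c = 2*delta/lambda, where lambda = c/f
lambda = 343 / 500 = 0.686 m
N = 2 * 0.855 / 0.686 = 2.4927


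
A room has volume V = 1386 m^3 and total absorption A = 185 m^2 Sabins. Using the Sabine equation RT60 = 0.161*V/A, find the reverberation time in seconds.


RT60 = 0.161 * 1386 / 185 = 1.2062 s


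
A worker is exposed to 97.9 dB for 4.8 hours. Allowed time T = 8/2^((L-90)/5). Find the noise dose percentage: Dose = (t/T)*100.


T_allowed = 8 / 2^((97.9 - 90)/5) = 2.67586 hr
Dose = 4.8 / 2.67586 * 100 = 179.38 %


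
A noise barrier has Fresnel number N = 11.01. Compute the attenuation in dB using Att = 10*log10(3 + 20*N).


3 + 20*N = 3 + 20*11.01 = 223.2
Att = 10*log10(223.2) = 23.487 dB


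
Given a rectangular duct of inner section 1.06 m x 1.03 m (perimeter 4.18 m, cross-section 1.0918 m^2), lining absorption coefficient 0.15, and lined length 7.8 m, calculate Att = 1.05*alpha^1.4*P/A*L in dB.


alpha^1.4 = 0.15^1.4 = 0.0702308
Attenuation rate = 1.05 * alpha^1.4 * P / A
= 1.05 * 0.0702308 * 4.18 / 1.0918 = 0.282326 dB/m
Total Att = 0.282326 * 7.8 = 2.2021 dB


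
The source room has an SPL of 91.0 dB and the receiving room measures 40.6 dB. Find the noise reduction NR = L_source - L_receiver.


NR = L_source - L_receiver (difference between source and receiving room levels)
NR = 91.0 - 40.6 = 50.4 dB


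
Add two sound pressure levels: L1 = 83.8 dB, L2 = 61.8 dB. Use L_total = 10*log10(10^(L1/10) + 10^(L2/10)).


10^(83.8/10) = 2.39883e+08
10^(61.8/10) = 1.51356e+06
Sum = 2.39883e+08 + 1.51356e+06 = 2.41397e+08
L_total = 10*log10(2.41397e+08) = 83.827 dB


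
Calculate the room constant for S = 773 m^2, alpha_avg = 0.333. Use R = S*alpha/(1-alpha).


R = 773 * 0.333 / (1 - 0.333) = 385.92 m^2


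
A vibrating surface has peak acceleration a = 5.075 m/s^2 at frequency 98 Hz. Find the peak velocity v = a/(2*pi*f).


omega = 2*pi*f = 2*pi*98 = 615.752 rad/s
v = a / omega = 5.075 / 615.752 = 0.008242 m/s


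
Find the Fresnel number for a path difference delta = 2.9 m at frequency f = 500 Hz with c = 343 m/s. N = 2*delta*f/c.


N = 2*delta*f/c = 2*delta/lambda, where lambda = c/f
lambda = 343 / 500 = 0.686 m
N = 2 * 2.9 / 0.686 = 8.4548


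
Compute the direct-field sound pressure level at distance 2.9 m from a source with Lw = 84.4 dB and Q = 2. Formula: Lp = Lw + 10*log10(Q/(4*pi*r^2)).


4*pi*r^2 = 4*pi*2.9^2 = 105.683 m^2
Q / (4*pi*r^2) = 2 / 105.683 = 0.0189245
Lp = 84.4 + 10*log10(0.0189245) = 67.17 dB


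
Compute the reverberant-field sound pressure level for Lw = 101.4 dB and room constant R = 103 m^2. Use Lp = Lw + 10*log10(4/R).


4/R = 4/103 = 0.038835
Lp = 101.4 + 10*log10(0.038835) = 87.292 dB


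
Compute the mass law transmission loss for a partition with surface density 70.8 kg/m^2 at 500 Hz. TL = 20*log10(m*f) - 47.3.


m * f = 70.8 * 500 = 35400
20*log10(35400) = 90.9801 dB
TL = 90.9801 - 47.3 = 43.68 dB


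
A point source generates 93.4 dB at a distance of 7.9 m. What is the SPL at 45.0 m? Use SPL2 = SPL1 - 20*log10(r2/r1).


r2/r1 = 45.0/7.9 = 5.6962
Correction = 20*log10(5.6962) = 15.1117 dB
SPL2 = 93.4 - 15.1117 = 78.288 dB


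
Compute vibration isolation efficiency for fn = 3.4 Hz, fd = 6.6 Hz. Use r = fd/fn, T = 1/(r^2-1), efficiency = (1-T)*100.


r = 6.6 / 3.4 = 1.94118
r^2 - 1 = 1.94118^2 - 1 = 2.76818
T = 1/2.76818 = 0.361248
Efficiency = (1 - 0.361248)*100 = 63.875 %


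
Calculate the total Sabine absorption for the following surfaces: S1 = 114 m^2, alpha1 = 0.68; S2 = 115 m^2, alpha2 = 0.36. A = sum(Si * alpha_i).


114 * 0.68 = 77.52
115 * 0.36 = 41.4
A_total = 77.52 + 41.4 = 118.92 m^2


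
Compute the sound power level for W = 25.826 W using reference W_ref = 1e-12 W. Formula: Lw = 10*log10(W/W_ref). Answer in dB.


W / W_ref = 25.826 / 1e-12 = 2.5826e+13
Lw = 10 * log10(2.5826e+13) = 134.12 dB


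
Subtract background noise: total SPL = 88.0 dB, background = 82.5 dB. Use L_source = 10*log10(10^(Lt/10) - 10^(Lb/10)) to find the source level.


10^(88.0/10) = 6.30957e+08
10^(82.5/10) = 1.77828e+08
Difference = 6.30957e+08 - 1.77828e+08 = 4.53129e+08
L_source = 10*log10(4.53129e+08) = 86.562 dB


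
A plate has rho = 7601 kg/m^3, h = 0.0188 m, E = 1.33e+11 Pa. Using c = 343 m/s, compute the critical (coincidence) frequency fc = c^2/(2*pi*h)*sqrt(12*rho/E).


12*rho/E = 12*7601/1.33e+11 = 6.85805e-07
sqrt(12*rho/E) = sqrt(6.85805e-07) = 0.000828133
c^2/(2*pi*h) = 343^2/(2*pi*0.0188) = 995980
fc = 995980 * 0.000828133 = 824.8 Hz


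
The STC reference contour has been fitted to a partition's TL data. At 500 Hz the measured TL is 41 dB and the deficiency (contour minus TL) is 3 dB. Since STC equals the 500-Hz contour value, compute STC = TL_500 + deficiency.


By ASTM E413, STC = value of the fitted reference contour at 500 Hz.
Contour value at 500 Hz = TL_500 + deficiency = 41 + 3 = 44
STC = 44


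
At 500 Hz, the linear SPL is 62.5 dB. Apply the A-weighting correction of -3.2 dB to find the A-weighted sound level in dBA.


A-weighting table: 500 Hz -> -3.2 dB correction
SPL_A = SPL + correction = 62.5 + (-3.2) = 59.3 dBA


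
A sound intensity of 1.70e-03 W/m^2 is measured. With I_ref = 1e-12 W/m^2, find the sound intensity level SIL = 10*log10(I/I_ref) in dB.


I / I_ref = 1.70e-03 / 1e-12 = 1.7e+09
SIL = 10 * log10(1.7e+09) = 92.304 dB


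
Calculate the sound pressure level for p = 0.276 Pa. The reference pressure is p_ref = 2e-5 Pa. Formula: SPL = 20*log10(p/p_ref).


p / p_ref = 0.276 / 2e-5 = 13800
SPL = 20 * log10(13800) = 82.798 dB


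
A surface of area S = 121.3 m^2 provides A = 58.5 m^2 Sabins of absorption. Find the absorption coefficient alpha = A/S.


Absorption coefficient = absorbed power / incident power
alpha = A / S = 58.5 / 121.3 = 0.48228


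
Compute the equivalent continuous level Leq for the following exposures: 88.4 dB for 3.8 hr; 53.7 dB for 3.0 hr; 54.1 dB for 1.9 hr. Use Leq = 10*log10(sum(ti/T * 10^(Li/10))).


T_total = 3.8 + 3.0 + 1.9 = 8.7 hr
(3.8/8.7) * 10^(88.4/10) = 3.02179e+08
(3.0/8.7) * 10^(53.7/10) = 80835.5
(1.9/8.7) * 10^(54.1/10) = 56135.1
Sum = 3.02179e+08 + 80835.5 + 56135.1 = 3.02316e+08
Leq = 10*log10(3.02316e+08) = 84.805 dB


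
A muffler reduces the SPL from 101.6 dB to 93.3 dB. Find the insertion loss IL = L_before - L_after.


Insertion loss = SPL without muffler - SPL with muffler
IL = 101.6 - 93.3 = 8.3 dB


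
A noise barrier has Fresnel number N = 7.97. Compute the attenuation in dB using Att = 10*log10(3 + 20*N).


3 + 20*N = 3 + 20*7.97 = 162.4
Att = 10*log10(162.4) = 22.106 dB


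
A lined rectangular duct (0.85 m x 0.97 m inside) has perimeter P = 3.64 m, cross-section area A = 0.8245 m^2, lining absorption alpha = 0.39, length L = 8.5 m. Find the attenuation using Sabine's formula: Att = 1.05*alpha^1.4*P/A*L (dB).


alpha^1.4 = 0.39^1.4 = 0.267603
Attenuation rate = 1.05 * alpha^1.4 * P / A
= 1.05 * 0.267603 * 3.64 / 0.8245 = 1.24048 dB/m
Total Att = 1.24048 * 8.5 = 10.544 dB


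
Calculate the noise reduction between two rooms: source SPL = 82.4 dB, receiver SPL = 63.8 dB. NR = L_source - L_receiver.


NR = L_source - L_receiver (difference between source and receiving room levels)
NR = 82.4 - 63.8 = 18.6 dB


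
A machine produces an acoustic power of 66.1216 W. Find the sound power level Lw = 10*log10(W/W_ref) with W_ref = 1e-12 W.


W / W_ref = 66.1216 / 1e-12 = 6.61216e+13
Lw = 10 * log10(6.61216e+13) = 138.2 dB


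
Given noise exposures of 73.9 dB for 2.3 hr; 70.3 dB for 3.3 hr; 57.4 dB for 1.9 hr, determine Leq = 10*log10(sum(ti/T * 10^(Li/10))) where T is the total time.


T_total = 2.3 + 3.3 + 1.9 = 7.5 hr
(2.3/7.5) * 10^(73.9/10) = 7.52777e+06
(3.3/7.5) * 10^(70.3/10) = 4.71468e+06
(1.9/7.5) * 10^(57.4/10) = 139217
Sum = 7.52777e+06 + 4.71468e+06 + 139217 = 1.23817e+07
Leq = 10*log10(1.23817e+07) = 70.928 dB


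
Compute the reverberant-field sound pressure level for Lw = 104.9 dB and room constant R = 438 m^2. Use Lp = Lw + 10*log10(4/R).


4/R = 4/438 = 0.00913242
Lp = 104.9 + 10*log10(0.00913242) = 84.506 dB


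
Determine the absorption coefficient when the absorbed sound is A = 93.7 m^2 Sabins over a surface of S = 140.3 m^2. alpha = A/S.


Absorption coefficient = absorbed power / incident power
alpha = A / S = 93.7 / 140.3 = 0.66785


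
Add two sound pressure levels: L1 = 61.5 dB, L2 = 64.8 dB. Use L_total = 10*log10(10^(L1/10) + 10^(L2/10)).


10^(61.5/10) = 1.41254e+06
10^(64.8/10) = 3.01995e+06
Sum = 1.41254e+06 + 3.01995e+06 = 4.43249e+06
L_total = 10*log10(4.43249e+06) = 66.466 dB


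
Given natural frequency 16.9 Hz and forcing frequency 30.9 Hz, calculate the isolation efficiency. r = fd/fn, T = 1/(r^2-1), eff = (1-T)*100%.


r = 30.9 / 16.9 = 1.8284
r^2 - 1 = 1.8284^2 - 1 = 2.34305
T = 1/2.34305 = 0.426794
Efficiency = (1 - 0.426794)*100 = 57.321 %


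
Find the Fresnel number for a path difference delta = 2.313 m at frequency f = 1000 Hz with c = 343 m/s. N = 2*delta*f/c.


N = 2*delta*f/c = 2*delta/lambda, where lambda = c/f
lambda = 343 / 1000 = 0.343 m
N = 2 * 2.313 / 0.343 = 13.487


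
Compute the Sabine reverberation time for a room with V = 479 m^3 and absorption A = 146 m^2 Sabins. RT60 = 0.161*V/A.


RT60 = 0.161 * 479 / 146 = 0.52821 s


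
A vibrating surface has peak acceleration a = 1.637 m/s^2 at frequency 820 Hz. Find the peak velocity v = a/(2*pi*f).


omega = 2*pi*f = 2*pi*820 = 5152.21 rad/s
v = a / omega = 1.637 / 5152.21 = 0.00031773 m/s


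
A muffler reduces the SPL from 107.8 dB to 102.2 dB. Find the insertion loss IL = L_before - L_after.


Insertion loss = SPL without muffler - SPL with muffler
IL = 107.8 - 102.2 = 5.6 dB


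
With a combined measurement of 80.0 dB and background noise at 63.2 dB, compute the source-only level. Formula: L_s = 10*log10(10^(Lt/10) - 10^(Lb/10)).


10^(80.0/10) = 1e+08
10^(63.2/10) = 2.0893e+06
Difference = 1e+08 - 2.0893e+06 = 9.79107e+07
L_source = 10*log10(9.79107e+07) = 79.908 dB


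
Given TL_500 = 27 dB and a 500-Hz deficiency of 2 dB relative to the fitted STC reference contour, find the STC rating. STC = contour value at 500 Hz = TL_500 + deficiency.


By ASTM E413, STC = value of the fitted reference contour at 500 Hz.
Contour value at 500 Hz = TL_500 + deficiency = 27 + 2 = 29
STC = 29


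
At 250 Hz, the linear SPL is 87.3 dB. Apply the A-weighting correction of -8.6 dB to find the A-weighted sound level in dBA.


A-weighting table: 250 Hz -> -8.6 dB correction
SPL_A = SPL + correction = 87.3 + (-8.6) = 78.7 dBA


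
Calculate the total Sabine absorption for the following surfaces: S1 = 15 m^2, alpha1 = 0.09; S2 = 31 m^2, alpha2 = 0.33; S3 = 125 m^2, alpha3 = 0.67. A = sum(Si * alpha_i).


15 * 0.09 = 1.35
31 * 0.33 = 10.23
125 * 0.67 = 83.75
A_total = 1.35 + 10.23 + 83.75 = 95.33 m^2


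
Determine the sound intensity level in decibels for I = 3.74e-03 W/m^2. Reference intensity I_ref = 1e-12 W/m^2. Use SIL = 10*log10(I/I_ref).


I / I_ref = 3.74e-03 / 1e-12 = 3.74e+09
SIL = 10 * log10(3.74e+09) = 95.729 dB


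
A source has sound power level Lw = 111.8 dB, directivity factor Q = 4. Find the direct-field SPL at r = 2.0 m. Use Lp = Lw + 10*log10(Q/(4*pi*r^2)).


4*pi*r^2 = 4*pi*2.0^2 = 50.2655 m^2
Q / (4*pi*r^2) = 4 / 50.2655 = 0.0795774
Lp = 111.8 + 10*log10(0.0795774) = 100.81 dB


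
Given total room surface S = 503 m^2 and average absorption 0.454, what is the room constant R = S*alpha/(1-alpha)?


R = 503 * 0.454 / (1 - 0.454) = 418.25 m^2


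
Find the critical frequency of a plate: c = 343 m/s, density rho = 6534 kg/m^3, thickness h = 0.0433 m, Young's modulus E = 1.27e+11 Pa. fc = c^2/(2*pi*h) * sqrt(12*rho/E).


12*rho/E = 12*6534/1.27e+11 = 6.17386e-07
sqrt(12*rho/E) = sqrt(6.17386e-07) = 0.000785739
c^2/(2*pi*h) = 343^2/(2*pi*0.0433) = 432435
fc = 432435 * 0.000785739 = 339.78 Hz


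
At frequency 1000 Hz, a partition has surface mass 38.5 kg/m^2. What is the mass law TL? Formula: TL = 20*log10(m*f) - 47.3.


m * f = 38.5 * 1000 = 38500
20*log10(38500) = 91.7092 dB
TL = 91.7092 - 47.3 = 44.409 dB


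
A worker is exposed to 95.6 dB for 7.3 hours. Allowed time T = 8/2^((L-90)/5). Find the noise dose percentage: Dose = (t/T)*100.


T_allowed = 8 / 2^((95.6 - 90)/5) = 3.68075 hr
Dose = 7.3 / 3.68075 * 100 = 198.33 %


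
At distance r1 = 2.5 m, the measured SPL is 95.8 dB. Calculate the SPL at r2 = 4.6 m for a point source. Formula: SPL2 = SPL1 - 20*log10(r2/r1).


r2/r1 = 4.6/2.5 = 1.84
Correction = 20*log10(1.84) = 5.29636 dB
SPL2 = 95.8 - 5.29636 = 90.504 dB


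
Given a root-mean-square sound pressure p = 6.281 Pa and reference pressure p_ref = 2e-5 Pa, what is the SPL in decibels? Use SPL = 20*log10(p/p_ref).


p / p_ref = 6.281 / 2e-5 = 314050
SPL = 20 * log10(314050) = 109.94 dB


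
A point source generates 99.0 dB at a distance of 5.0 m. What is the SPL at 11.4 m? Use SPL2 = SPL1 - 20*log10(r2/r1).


r2/r1 = 11.4/5.0 = 2.28
Correction = 20*log10(2.28) = 7.1587 dB
SPL2 = 99.0 - 7.1587 = 91.841 dB


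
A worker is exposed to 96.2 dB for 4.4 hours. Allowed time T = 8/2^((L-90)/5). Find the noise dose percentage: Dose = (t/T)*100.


T_allowed = 8 / 2^((96.2 - 90)/5) = 3.38698 hr
Dose = 4.4 / 3.38698 * 100 = 129.91 %


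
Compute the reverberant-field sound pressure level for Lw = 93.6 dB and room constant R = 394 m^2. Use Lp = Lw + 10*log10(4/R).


4/R = 4/394 = 0.0101523
Lp = 93.6 + 10*log10(0.0101523) = 73.666 dB


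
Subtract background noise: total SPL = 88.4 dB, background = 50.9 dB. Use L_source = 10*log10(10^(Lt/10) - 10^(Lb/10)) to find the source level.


10^(88.4/10) = 6.91831e+08
10^(50.9/10) = 123027
Difference = 6.91831e+08 - 123027 = 6.91708e+08
L_source = 10*log10(6.91708e+08) = 88.399 dB


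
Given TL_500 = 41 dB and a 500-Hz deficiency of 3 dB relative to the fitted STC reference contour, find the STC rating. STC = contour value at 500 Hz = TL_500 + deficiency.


By ASTM E413, STC = value of the fitted reference contour at 500 Hz.
Contour value at 500 Hz = TL_500 + deficiency = 41 + 3 = 44
STC = 44


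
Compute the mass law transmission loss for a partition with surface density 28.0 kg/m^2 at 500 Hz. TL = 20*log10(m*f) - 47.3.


m * f = 28.0 * 500 = 14000
20*log10(14000) = 82.9226 dB
TL = 82.9226 - 47.3 = 35.623 dB


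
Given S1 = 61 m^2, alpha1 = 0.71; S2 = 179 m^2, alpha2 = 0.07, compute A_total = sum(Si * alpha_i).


61 * 0.71 = 43.31
179 * 0.07 = 12.53
A_total = 43.31 + 12.53 = 55.84 m^2


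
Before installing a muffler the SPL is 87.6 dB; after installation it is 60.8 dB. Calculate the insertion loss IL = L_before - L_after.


Insertion loss = SPL without muffler - SPL with muffler
IL = 87.6 - 60.8 = 26.8 dB


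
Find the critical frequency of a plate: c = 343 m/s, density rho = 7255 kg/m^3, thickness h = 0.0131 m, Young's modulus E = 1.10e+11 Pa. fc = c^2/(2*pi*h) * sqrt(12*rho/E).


12*rho/E = 12*7255/1.10e+11 = 7.91455e-07
sqrt(12*rho/E) = sqrt(7.91455e-07) = 0.000889638
c^2/(2*pi*h) = 343^2/(2*pi*0.0131) = 1.42935e+06
fc = 1.42935e+06 * 0.000889638 = 1271.6 Hz


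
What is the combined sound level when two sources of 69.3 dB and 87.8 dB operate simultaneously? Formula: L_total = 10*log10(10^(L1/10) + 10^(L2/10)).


10^(69.3/10) = 8.51138e+06
10^(87.8/10) = 6.0256e+08
Sum = 8.51138e+06 + 6.0256e+08 = 6.11071e+08
L_total = 10*log10(6.11071e+08) = 87.861 dB


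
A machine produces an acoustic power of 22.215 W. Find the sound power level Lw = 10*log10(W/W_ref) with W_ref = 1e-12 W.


W / W_ref = 22.215 / 1e-12 = 2.2215e+13
Lw = 10 * log10(2.2215e+13) = 133.47 dB


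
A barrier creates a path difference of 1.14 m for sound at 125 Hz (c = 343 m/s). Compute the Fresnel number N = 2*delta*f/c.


N = 2*delta*f/c = 2*delta/lambda, where lambda = c/f
lambda = 343 / 125 = 2.744 m
N = 2 * 1.14 / 2.744 = 0.8309


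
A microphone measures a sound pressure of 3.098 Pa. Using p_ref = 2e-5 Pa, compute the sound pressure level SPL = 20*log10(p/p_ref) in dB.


p / p_ref = 3.098 / 2e-5 = 154900
SPL = 20 * log10(154900) = 103.8 dB


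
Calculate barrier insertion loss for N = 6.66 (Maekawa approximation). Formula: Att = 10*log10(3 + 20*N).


3 + 20*N = 3 + 20*6.66 = 136.2
Att = 10*log10(136.2) = 21.342 dB


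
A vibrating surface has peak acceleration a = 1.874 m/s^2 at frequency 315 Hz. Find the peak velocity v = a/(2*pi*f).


omega = 2*pi*f = 2*pi*315 = 1979.2 rad/s
v = a / omega = 1.874 / 1979.2 = 0.00094685 m/s


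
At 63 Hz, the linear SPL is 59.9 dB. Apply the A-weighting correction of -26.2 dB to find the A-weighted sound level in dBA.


A-weighting table: 63 Hz -> -26.2 dB correction
SPL_A = SPL + correction = 59.9 + (-26.2) = 33.7 dBA


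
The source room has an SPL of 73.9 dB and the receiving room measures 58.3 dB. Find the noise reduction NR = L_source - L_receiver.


NR = L_source - L_receiver (difference between source and receiving room levels)
NR = 73.9 - 58.3 = 15.6 dB


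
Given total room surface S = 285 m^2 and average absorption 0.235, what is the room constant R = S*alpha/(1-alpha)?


R = 285 * 0.235 / (1 - 0.235) = 87.549 m^2


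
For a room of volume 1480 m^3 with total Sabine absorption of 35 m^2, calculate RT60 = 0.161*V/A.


RT60 = 0.161 * 1480 / 35 = 6.808 s


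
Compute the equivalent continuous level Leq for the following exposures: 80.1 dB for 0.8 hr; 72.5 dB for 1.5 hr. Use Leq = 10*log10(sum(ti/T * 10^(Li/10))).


T_total = 0.8 + 1.5 = 2.3 hr
(0.8/2.3) * 10^(80.1/10) = 3.55928e+07
(1.5/2.3) * 10^(72.5/10) = 1.15975e+07
Sum = 3.55928e+07 + 1.15975e+07 = 4.71903e+07
Leq = 10*log10(4.71903e+07) = 76.739 dB


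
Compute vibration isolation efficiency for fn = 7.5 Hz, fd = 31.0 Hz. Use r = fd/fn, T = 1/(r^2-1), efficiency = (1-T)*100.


r = 31.0 / 7.5 = 4.13333
r^2 - 1 = 4.13333^2 - 1 = 16.0844
T = 1/16.0844 = 0.062172
Efficiency = (1 - 0.062172)*100 = 93.783 %


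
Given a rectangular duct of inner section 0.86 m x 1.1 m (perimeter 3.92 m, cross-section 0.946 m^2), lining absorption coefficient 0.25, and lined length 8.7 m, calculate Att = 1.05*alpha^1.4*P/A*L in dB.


alpha^1.4 = 0.25^1.4 = 0.143587
Attenuation rate = 1.05 * alpha^1.4 * P / A
= 1.05 * 0.143587 * 3.92 / 0.946 = 0.62474 dB/m
Total Att = 0.62474 * 8.7 = 5.4352 dB


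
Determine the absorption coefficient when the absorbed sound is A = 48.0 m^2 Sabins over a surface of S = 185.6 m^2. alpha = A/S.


Absorption coefficient = absorbed power / incident power
alpha = A / S = 48.0 / 185.6 = 0.25862


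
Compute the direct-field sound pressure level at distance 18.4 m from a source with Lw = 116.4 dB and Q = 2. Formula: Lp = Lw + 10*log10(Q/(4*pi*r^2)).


4*pi*r^2 = 4*pi*18.4^2 = 4254.47 m^2
Q / (4*pi*r^2) = 2 / 4254.47 = 0.000470094
Lp = 116.4 + 10*log10(0.000470094) = 83.122 dB


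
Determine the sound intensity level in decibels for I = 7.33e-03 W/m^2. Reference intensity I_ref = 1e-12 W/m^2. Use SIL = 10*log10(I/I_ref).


I / I_ref = 7.33e-03 / 1e-12 = 7.33e+09
SIL = 10 * log10(7.33e+09) = 98.651 dB


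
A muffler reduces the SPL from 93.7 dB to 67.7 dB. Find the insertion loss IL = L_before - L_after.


Insertion loss = SPL without muffler - SPL with muffler
IL = 93.7 - 67.7 = 26 dB


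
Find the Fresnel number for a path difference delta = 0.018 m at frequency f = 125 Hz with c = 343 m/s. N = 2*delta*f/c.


N = 2*delta*f/c = 2*delta/lambda, where lambda = c/f
lambda = 343 / 125 = 2.744 m
N = 2 * 0.018 / 2.744 = 0.01312


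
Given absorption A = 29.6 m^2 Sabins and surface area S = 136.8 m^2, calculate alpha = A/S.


Absorption coefficient = absorbed power / incident power
alpha = A / S = 29.6 / 136.8 = 0.21637


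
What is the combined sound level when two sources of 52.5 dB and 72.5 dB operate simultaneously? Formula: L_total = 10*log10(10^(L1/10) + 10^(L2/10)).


10^(52.5/10) = 177828
10^(72.5/10) = 1.77828e+07
Sum = 177828 + 1.77828e+07 = 1.79606e+07
L_total = 10*log10(1.79606e+07) = 72.543 dB


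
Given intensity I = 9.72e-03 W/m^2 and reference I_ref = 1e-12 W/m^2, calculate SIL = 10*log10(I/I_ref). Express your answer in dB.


I / I_ref = 9.72e-03 / 1e-12 = 9.72e+09
SIL = 10 * log10(9.72e+09) = 99.877 dB


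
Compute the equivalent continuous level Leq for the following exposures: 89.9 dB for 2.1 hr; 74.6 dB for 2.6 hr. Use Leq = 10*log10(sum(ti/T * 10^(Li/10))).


T_total = 2.1 + 2.6 = 4.7 hr
(2.1/4.7) * 10^(89.9/10) = 4.36638e+08
(2.6/4.7) * 10^(74.6/10) = 1.59542e+07
Sum = 4.36638e+08 + 1.59542e+07 = 4.52592e+08
Leq = 10*log10(4.52592e+08) = 86.557 dB


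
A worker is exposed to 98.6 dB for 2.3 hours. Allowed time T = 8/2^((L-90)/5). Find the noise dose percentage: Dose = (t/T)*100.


T_allowed = 8 / 2^((98.6 - 90)/5) = 2.42839 hr
Dose = 2.3 / 2.42839 * 100 = 94.713 %


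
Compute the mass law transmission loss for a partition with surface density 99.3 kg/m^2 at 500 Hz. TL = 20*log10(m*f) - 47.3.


m * f = 99.3 * 500 = 49650
20*log10(49650) = 93.9184 dB
TL = 93.9184 - 47.3 = 46.618 dB


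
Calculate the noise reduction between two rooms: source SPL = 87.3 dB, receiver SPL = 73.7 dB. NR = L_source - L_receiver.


NR = L_source - L_receiver (difference between source and receiving room levels)
NR = 87.3 - 73.7 = 13.6 dB


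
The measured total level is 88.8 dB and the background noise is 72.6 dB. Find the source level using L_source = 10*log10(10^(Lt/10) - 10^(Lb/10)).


10^(88.8/10) = 7.58578e+08
10^(72.6/10) = 1.8197e+07
Difference = 7.58578e+08 - 1.8197e+07 = 7.40381e+08
L_source = 10*log10(7.40381e+08) = 88.695 dB


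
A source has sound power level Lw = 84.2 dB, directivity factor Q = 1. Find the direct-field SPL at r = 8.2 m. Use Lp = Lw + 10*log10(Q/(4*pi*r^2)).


4*pi*r^2 = 4*pi*8.2^2 = 844.963 m^2
Q / (4*pi*r^2) = 1 / 844.963 = 0.00118348
Lp = 84.2 + 10*log10(0.00118348) = 54.932 dB


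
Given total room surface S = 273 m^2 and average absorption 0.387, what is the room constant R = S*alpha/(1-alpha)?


R = 273 * 0.387 / (1 - 0.387) = 172.35 m^2


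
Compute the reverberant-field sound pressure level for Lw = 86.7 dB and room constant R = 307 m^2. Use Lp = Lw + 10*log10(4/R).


4/R = 4/307 = 0.0130293
Lp = 86.7 + 10*log10(0.0130293) = 67.849 dB


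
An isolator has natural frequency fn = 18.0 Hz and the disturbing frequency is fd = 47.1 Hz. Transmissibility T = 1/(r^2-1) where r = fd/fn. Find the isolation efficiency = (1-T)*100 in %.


r = 47.1 / 18.0 = 2.61667
r^2 - 1 = 2.61667^2 - 1 = 5.84696
T = 1/5.84696 = 0.171029
Efficiency = (1 - 0.171029)*100 = 82.897 %


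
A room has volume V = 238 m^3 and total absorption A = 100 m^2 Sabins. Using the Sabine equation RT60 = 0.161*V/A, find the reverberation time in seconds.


RT60 = 0.161 * 238 / 100 = 0.38318 s


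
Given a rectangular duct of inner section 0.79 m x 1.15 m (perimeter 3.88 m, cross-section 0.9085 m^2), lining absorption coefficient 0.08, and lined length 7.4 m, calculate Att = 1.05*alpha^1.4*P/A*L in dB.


alpha^1.4 = 0.08^1.4 = 0.029129
Attenuation rate = 1.05 * alpha^1.4 * P / A
= 1.05 * 0.029129 * 3.88 / 0.9085 = 0.130624 dB/m
Total Att = 0.130624 * 7.4 = 0.96662 dB


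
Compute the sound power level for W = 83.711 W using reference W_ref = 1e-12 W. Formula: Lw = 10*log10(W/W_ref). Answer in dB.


W / W_ref = 83.711 / 1e-12 = 8.3711e+13
Lw = 10 * log10(8.3711e+13) = 139.23 dB
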